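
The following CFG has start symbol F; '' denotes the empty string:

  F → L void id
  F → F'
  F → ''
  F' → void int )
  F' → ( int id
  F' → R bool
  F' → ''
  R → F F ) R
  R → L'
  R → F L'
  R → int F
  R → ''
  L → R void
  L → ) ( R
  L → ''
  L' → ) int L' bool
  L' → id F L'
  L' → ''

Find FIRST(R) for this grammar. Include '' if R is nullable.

{ (, ), bool, id, int, void, '' }

From R → F F ) R: F, F nullable, take FIRST(F) ∪ FIRST(F) ∪ {)} = { (, ), bool, id, int, void }.
From R → L': add FIRST(L') = { ), id, '' } (including '' since L' is nullable).
From R → F L': F, L' nullable, take FIRST(F) ∪ FIRST(L') = { (, ), bool, id, int, void }; also '' since the whole RHS is nullable.
R → int F contributes {int}.
R → '' contributes ''.
Union: FIRST(R) = { (, ), bool, id, int, void, '' }.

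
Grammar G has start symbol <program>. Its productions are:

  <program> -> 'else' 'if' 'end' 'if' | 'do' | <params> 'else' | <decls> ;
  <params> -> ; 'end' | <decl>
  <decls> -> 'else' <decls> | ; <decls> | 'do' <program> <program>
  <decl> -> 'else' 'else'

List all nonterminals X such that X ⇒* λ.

{ } (none)

No nonterminal has an empty production or an RHS whose symbols are all nullable.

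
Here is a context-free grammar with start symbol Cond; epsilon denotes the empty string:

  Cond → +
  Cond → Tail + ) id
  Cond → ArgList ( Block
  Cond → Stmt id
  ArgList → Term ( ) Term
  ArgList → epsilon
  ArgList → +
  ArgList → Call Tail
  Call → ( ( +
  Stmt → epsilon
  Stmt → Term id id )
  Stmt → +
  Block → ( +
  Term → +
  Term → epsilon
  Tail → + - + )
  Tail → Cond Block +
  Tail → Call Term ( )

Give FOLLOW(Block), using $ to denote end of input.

{ $, (, + }

In Cond → ArgList ( Block: Block is at the end, add FOLLOW(Cond) = { $, ( }.
In Tail → Cond Block +: add FIRST(+) = { + }.
Union: FOLLOW(Block) = { $, (, + }.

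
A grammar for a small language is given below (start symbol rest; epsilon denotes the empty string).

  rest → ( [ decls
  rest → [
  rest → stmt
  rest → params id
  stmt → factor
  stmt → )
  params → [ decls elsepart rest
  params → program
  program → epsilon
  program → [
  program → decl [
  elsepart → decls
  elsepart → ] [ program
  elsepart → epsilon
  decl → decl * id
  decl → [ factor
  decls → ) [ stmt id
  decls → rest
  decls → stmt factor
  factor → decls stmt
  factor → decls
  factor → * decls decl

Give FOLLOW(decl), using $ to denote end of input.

{ $, (, ), *, [, ], id }

In program → decl [: add FIRST([) = { [ }.
In decl → decl * id: add FIRST(* id) = { * }.
In factor → * decls decl: decl is at the end, add FOLLOW(factor) = { $, (, ), *, [, ], id }.
Union: FOLLOW(decl) = { $, (, ), *, [, ], id }.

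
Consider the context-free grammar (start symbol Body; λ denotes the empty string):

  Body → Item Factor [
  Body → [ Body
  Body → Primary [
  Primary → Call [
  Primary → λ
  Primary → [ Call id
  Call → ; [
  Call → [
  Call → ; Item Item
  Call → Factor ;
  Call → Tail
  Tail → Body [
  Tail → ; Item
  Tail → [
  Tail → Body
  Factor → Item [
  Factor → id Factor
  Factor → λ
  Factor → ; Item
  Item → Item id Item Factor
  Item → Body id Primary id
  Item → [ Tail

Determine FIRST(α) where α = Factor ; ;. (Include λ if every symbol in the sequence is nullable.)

{ ;, [, id }

Add FIRST(Factor)\{λ} = { ;, [, id }; Factor is nullable, continue.
; is a terminal; add {;} and stop.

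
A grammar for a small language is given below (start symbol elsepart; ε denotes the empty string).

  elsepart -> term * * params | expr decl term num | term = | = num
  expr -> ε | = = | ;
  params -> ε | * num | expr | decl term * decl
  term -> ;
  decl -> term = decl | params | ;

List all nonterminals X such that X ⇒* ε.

Directly nullable (have an ε-production): expr, params.
decl -> params with every symbol nullable, so decl is nullable.
No other nonterminal has a production whose RHS symbols are all nullable.

{ decl, expr, params }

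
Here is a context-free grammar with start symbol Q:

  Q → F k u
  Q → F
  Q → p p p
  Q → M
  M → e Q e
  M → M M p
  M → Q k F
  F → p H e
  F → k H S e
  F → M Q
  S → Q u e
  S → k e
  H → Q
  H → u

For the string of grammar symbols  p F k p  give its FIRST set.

p is a terminal; add {p} and stop.

{ p }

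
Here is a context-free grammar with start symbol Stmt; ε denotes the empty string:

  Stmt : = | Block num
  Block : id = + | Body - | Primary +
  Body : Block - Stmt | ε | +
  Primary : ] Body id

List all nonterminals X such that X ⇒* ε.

Directly nullable (have an ε-production): Body.
No other nonterminal has a production whose RHS symbols are all nullable.

{ Body }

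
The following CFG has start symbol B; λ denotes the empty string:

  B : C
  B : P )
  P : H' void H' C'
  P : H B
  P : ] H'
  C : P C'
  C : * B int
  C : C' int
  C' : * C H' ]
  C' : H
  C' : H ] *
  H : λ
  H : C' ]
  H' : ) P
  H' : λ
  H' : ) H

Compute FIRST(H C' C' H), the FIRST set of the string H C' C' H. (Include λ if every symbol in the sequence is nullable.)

Add FIRST(H)\{λ} = { *, ] }; H is nullable, continue.
Add FIRST(C')\{λ} = { *, ] }; C' is nullable, continue.
Add FIRST(C')\{λ} = { *, ] }; C' is nullable, continue.
Add FIRST(H)\{λ} = { *, ] }; H is nullable, continue.
Every symbol is nullable, so include λ.

{ *, ], λ }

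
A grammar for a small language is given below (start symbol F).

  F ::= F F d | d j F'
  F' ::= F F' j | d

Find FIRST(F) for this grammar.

{ d }

From F ::= F F d: add FIRST(F) = { d }.
F ::= d j F' contributes {d}.
Union: FIRST(F) = { d }.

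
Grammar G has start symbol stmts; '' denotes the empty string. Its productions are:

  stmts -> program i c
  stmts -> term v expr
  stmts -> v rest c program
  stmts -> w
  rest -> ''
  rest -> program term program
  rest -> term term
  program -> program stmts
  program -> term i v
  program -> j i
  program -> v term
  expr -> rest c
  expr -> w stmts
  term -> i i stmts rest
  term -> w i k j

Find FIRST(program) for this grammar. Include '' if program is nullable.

From program -> program stmts: add FIRST(program) = { i, j, v, w }.
From program -> term i v: add FIRST(term) = { i, w }.
program -> j i contributes {j}.
program -> v term contributes {v}.
Union: FIRST(program) = { i, j, v, w }.

{ i, j, v, w }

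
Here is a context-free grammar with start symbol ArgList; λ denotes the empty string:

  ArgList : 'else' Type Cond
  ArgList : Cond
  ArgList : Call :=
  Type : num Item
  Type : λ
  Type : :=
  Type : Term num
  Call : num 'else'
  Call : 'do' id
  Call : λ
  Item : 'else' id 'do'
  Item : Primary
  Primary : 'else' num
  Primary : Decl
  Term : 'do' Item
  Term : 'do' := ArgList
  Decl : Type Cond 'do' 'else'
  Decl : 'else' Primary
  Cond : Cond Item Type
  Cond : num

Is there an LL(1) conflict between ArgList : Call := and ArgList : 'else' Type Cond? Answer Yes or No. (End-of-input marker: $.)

No

FIRST(Call :=) = { 'do', :=, num } and FIRST('else' Type Cond) = { 'else' }.
The FIRST sets are disjoint and neither alternative is nullable — no conflict.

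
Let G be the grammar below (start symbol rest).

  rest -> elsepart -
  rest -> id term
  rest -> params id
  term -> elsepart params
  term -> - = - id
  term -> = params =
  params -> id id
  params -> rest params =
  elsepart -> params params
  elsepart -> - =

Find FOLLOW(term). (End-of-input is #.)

In rest -> id term: term is at the end, add FOLLOW(rest) = { #, -, id }.
Union: FOLLOW(term) = { #, -, id }.

{ #, -, id }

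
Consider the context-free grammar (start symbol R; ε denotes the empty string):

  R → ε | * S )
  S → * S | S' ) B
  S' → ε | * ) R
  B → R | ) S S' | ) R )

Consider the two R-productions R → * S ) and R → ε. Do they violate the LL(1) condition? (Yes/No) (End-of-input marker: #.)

FIRST(* S )) = { * } and FIRST(ε) = { ε }.
The second alternative is nullable and FOLLOW(R) = { #, ), * } shares * with FIRST of the first — conflict.

Yes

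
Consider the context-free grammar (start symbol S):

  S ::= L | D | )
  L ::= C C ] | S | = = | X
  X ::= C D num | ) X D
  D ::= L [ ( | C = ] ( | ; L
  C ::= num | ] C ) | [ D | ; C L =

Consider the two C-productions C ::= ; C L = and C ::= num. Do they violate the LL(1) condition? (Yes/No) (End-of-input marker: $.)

FIRST(; C L =) = { ; } and FIRST(num) = { num }.
The FIRST sets are disjoint and neither alternative is nullable — no conflict.

No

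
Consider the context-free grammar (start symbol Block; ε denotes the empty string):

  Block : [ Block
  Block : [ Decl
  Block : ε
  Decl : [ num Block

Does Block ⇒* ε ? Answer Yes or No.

Block has an ε-production, so Block ⇒ ε.

Yes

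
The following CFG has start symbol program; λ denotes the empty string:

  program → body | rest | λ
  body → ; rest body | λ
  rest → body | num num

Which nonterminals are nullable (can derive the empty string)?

Directly nullable (have an λ-production): program, body.
rest → body with every symbol nullable, so rest is nullable.

{ body, program, rest }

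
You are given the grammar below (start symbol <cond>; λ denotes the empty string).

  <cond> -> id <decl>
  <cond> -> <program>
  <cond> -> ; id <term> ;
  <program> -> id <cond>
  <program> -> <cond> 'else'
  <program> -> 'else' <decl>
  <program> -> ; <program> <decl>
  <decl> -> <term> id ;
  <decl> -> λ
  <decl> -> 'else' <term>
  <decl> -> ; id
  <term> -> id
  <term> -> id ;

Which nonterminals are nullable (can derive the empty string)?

Directly nullable (have an λ-production): <decl>.
No other nonterminal has a production whose RHS symbols are all nullable.

{ <decl> }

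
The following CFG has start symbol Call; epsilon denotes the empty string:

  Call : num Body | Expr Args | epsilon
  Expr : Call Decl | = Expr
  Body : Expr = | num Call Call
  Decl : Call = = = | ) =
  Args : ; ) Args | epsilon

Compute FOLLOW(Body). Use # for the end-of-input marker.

In Call : num Body: Body is at the end, add FOLLOW(Call) = { #, ), =, num }.
Union: FOLLOW(Body) = { #, ), =, num }.

{ #, ), =, num }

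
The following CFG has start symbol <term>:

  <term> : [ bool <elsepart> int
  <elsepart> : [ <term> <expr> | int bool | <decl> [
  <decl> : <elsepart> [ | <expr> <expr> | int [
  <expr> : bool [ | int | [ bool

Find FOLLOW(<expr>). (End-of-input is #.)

{ [, bool, int }

In <elsepart> : [ <term> <expr>: <expr> is at the end, add FOLLOW(<elsepart>) = { [, int }.
In <decl> : <expr> <expr>: add FIRST(<expr>) = { [, bool, int }.
In <decl> : <expr> <expr>: <expr> is at the end, add FOLLOW(<decl>) = { [ }.
Union: FOLLOW(<expr>) = { [, bool, int }.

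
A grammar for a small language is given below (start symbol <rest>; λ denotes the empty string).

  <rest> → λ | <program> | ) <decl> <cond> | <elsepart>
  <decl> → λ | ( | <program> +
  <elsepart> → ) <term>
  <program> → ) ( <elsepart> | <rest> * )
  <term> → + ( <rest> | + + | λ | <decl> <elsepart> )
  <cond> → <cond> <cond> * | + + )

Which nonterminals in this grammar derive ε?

Directly nullable (have an λ-production): <rest>, <decl>, <term>.
No other nonterminal has a production whose RHS symbols are all nullable.

{ <decl>, <rest>, <term> }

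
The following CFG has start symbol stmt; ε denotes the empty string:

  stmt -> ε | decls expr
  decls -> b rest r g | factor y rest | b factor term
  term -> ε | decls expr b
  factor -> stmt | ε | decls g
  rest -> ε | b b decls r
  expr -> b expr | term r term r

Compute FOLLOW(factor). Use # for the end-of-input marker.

{ b, g, r, y }

In decls -> factor y rest: add FIRST(y rest) = { y }.
In decls -> b factor term: add FIRST(term)\{ε} = { b, y }.
  Since term is nullable, also add FOLLOW(decls) = { b, g, r, y }.
Union: FOLLOW(factor) = { b, g, r, y }.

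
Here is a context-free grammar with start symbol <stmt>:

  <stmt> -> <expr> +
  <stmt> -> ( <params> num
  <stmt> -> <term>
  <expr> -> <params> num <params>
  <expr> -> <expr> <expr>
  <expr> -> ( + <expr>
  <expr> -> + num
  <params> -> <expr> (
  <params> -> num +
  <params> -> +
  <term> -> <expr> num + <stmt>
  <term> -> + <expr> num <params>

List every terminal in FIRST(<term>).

{ (, +, num }

From <term> -> <expr> num + <stmt>: add FIRST(<expr>) = { (, +, num }.
<term> -> + <expr> num <params> contributes {+}.
Union: FIRST(<term>) = { (, +, num }.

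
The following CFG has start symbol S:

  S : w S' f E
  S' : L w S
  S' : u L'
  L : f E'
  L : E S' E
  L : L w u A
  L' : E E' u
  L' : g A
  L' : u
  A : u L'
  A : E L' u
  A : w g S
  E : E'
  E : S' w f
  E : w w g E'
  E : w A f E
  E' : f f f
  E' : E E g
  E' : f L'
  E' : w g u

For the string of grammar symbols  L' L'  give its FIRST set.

Add FIRST(L') = { f, g, u, w }; L' is not nullable, stop.

{ f, g, u, w }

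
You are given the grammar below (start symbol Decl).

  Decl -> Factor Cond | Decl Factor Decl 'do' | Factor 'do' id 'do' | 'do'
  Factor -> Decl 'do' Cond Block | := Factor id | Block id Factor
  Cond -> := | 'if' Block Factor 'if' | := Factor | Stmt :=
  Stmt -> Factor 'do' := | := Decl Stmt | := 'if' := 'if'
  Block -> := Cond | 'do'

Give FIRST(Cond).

{ 'do', 'if', := }

Cond -> := contributes {:=}.
Cond -> 'if' Block Factor 'if' contributes {'if'}.
Cond -> := Factor contributes {:=}.
From Cond -> Stmt :=: add FIRST(Stmt) = { 'do', := }.
Union: FIRST(Cond) = { 'do', 'if', := }.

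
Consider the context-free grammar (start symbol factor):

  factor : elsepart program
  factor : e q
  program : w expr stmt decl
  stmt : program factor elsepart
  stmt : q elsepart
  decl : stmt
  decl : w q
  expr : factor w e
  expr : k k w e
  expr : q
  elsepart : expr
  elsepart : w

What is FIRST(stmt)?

{ q, w }

From stmt : program factor elsepart: add FIRST(program) = { w }.
stmt : q elsepart contributes {q}.
Union: FIRST(stmt) = { q, w }.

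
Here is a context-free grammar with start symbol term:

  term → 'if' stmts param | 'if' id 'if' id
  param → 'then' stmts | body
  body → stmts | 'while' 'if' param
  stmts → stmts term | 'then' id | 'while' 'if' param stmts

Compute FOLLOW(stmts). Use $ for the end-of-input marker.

{ $, 'if', 'then', 'while' }

In term → 'if' stmts param: add FIRST(param) = { 'then', 'while' }.
In param → 'then' stmts: stmts is at the end, add FOLLOW(param) = { $, 'if', 'then', 'while' }.
In body → stmts: stmts is at the end, add FOLLOW(body) = { $, 'if', 'then', 'while' }.
In stmts → stmts term: add FIRST(term) = { 'if' }.
In stmts → 'while' 'if' param stmts: stmts is at the end, add FOLLOW(stmts) = { $, 'if', 'then', 'while' }.
Union: FOLLOW(stmts) = { $, 'if', 'then', 'while' }.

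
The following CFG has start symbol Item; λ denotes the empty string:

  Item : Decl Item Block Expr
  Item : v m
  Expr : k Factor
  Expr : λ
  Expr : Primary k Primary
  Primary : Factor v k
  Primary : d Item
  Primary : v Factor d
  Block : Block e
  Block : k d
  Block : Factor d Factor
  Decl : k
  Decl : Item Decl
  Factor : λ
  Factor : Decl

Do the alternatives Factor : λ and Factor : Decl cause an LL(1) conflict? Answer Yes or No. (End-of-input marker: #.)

FIRST(λ) = { λ } and FIRST(Decl) = { k, v }.
The first alternative is nullable and FOLLOW(Factor) = { #, d, e, k, v } shares k with FIRST of the second — conflict.

Yes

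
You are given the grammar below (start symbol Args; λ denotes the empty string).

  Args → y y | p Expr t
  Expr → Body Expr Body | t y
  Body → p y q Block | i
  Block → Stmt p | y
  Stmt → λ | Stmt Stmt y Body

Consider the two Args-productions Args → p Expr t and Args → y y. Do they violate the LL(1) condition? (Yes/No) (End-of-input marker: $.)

No

FIRST(p Expr t) = { p } and FIRST(y y) = { y }.
The FIRST sets are disjoint and neither alternative is nullable — no conflict.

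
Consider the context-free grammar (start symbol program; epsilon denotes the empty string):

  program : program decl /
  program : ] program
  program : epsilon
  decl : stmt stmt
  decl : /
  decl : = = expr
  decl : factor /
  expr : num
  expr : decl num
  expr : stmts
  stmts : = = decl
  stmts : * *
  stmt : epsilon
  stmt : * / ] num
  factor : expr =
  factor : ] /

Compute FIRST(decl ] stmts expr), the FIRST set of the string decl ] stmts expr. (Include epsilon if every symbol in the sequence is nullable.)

{ *, /, =, ], num }

Add FIRST(decl)\{epsilon} = { *, /, =, ], num }; decl is nullable, continue.
] is a terminal; add {]} and stop.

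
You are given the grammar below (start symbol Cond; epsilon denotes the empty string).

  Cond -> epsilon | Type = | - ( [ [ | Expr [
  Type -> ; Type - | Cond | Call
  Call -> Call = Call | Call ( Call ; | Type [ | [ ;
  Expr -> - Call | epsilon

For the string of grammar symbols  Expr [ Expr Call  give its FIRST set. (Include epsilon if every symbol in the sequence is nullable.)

{ -, [ }

Add FIRST(Expr)\{epsilon} = { - }; Expr is nullable, continue.
[ is a terminal; add {[} and stop.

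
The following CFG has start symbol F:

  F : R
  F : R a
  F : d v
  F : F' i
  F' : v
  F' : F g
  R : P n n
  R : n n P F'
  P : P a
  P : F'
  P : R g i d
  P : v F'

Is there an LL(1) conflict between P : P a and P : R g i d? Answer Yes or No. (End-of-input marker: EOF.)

Yes

FIRST(P a) = { d, n, v } and FIRST(R g i d) = { d, n, v }.
Both contain d, so the two alternatives are not disjoint — LL(1) conflict.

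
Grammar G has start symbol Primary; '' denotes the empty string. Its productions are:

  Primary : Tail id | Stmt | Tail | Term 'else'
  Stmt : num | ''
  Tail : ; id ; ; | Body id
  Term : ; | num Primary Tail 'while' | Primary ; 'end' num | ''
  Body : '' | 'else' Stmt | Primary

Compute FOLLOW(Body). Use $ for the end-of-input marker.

In Tail : Body id: add FIRST(id) = { id }.
Union: FOLLOW(Body) = { id }.

{ id }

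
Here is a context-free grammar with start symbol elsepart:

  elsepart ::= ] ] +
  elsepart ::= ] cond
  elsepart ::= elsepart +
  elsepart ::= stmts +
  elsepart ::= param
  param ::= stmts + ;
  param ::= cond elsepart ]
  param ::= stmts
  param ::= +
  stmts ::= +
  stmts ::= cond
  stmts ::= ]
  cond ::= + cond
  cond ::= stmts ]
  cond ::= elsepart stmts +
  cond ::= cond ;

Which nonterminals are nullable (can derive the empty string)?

No nonterminal has an empty production or an RHS whose symbols are all nullable.

{ } (none)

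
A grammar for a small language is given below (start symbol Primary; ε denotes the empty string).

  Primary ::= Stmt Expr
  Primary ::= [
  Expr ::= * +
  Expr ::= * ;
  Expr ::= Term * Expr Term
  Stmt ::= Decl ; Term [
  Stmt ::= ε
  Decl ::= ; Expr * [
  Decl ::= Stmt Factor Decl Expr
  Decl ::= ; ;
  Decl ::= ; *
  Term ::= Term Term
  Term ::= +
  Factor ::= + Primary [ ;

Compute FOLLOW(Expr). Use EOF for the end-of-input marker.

{ EOF, *, +, ;, [ }

In Primary ::= Stmt Expr: Expr is at the end, add FOLLOW(Primary) = { EOF, [ }.
In Expr ::= Term * Expr Term: add FIRST(Term) = { + }.
In Decl ::= ; Expr * [: add FIRST(* [) = { * }.
In Decl ::= Stmt Factor Decl Expr: Expr is at the end, add FOLLOW(Decl) = { *, +, ; }.
Union: FOLLOW(Expr) = { EOF, *, +, ;, [ }.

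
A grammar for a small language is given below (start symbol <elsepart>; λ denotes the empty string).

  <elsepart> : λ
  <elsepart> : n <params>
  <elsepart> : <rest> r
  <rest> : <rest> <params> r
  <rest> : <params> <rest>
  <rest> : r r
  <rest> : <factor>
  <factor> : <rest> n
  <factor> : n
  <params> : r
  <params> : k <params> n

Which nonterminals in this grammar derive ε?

{ <elsepart> }

Directly nullable (have an λ-production): <elsepart>.
No other nonterminal has a production whose RHS symbols are all nullable.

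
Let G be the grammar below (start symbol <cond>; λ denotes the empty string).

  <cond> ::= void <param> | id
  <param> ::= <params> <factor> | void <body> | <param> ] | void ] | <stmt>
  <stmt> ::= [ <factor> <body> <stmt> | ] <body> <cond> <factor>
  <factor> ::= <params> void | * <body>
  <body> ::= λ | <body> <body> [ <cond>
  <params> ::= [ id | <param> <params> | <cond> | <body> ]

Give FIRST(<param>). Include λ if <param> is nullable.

From <param> ::= <params> <factor>: add FIRST(<params>) = { [, ], id, void }.
<param> ::= void <body> contributes {void}.
From <param> ::= <param> ]: add FIRST(<param>) = { [, ], id, void }.
<param> ::= void ] contributes {void}.
From <param> ::= <stmt>: add FIRST(<stmt>) = { [, ] }.
Union: FIRST(<param>) = { [, ], id, void }.

{ [, ], id, void }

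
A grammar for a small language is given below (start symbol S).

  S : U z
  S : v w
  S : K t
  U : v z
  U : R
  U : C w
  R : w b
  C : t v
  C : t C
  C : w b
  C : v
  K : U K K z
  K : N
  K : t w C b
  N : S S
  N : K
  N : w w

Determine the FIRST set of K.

{ t, v, w }

From K : U K K z: add FIRST(U) = { t, v, w }.
From K : N: add FIRST(N) = { t, v, w }.
K : t w C b contributes {t}.
Union: FIRST(K) = { t, v, w }.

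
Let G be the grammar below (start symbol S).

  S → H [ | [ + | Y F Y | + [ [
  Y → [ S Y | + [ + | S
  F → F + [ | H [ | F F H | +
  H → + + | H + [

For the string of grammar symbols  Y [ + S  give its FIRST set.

Add FIRST(Y) = { +, [ }; Y is not nullable, stop.

{ +, [ }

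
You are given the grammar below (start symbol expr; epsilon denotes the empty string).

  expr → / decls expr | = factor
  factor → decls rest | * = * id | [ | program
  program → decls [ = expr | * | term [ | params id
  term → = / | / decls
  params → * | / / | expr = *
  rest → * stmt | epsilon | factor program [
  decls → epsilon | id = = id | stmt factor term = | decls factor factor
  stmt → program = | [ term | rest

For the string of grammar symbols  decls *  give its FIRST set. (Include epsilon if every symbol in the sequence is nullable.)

Add FIRST(decls)\{epsilon} = { *, /, =, [, id }; decls is nullable, continue.
* is a terminal; add {*} and stop.

{ *, /, =, [, id }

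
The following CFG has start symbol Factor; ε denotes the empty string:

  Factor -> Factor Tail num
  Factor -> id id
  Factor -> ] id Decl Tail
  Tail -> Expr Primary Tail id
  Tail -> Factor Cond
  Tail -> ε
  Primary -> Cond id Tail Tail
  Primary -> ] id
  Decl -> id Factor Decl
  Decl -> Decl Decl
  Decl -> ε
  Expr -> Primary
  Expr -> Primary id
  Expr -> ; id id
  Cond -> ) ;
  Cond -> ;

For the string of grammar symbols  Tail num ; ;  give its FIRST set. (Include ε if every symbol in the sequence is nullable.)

{ ), ;, ], id, num }

Add FIRST(Tail)\{ε} = { ), ;, ], id }; Tail is nullable, continue.
num is a terminal; add {num} and stop.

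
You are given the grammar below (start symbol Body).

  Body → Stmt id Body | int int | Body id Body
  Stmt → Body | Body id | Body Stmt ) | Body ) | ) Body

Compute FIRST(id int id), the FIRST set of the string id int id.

id is a terminal; add {id} and stop.

{ id }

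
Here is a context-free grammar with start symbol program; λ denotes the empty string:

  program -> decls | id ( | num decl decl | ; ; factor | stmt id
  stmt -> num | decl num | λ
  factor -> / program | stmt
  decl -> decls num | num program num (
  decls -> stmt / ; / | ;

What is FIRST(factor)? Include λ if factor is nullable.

{ /, ;, num, λ }

factor -> / program contributes {/}.
From factor -> stmt: add FIRST(stmt) = { /, ;, num, λ } (including λ since stmt is nullable).
Union: FIRST(factor) = { /, ;, num, λ }.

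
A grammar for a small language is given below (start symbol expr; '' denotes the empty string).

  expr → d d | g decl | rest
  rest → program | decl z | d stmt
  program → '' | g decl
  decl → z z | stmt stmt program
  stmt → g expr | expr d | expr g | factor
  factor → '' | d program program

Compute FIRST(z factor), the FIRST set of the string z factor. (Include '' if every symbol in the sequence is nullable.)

z is a terminal; add {z} and stop.

{ z }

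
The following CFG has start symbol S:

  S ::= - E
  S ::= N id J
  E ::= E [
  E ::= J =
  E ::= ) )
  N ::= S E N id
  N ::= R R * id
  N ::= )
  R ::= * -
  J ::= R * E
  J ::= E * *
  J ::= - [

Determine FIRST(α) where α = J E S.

{ ), *, - }

Add FIRST(J) = { ), *, - }; J is not nullable, stop.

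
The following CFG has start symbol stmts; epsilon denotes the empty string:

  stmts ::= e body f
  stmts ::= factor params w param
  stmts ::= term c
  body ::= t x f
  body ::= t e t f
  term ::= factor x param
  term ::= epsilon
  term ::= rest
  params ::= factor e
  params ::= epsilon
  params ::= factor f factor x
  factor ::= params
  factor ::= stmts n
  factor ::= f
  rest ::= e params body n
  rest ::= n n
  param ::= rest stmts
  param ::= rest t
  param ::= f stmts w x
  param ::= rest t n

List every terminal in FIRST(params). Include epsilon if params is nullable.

{ c, e, f, n, w, x, epsilon }

From params ::= factor e: factor nullable, take FIRST(factor) ∪ {e} = { c, e, f, n, w, x }.
params ::= epsilon contributes epsilon.
From params ::= factor f factor x: factor nullable, take FIRST(factor) ∪ {f} = { c, e, f, n, w, x }.
Union: FIRST(params) = { c, e, f, n, w, x, epsilon }.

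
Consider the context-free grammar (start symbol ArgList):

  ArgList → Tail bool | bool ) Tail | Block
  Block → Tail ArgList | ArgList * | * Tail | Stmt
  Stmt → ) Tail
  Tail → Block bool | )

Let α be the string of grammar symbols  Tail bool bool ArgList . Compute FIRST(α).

Add FIRST(Tail) = { ), *, bool }; Tail is not nullable, stop.

{ ), *, bool }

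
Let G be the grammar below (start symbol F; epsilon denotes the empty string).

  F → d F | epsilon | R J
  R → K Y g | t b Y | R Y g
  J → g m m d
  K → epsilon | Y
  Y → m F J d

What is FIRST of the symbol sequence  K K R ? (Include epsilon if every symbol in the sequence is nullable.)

{ m, t }

Add FIRST(K)\{epsilon} = { m }; K is nullable, continue.
Add FIRST(K)\{epsilon} = { m }; K is nullable, continue.
Add FIRST(R) = { m, t }; R is not nullable, stop.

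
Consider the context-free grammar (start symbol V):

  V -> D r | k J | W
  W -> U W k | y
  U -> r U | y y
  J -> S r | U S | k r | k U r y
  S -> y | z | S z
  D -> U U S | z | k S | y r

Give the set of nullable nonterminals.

No nonterminal has an empty production or an RHS whose symbols are all nullable.

{ } (none)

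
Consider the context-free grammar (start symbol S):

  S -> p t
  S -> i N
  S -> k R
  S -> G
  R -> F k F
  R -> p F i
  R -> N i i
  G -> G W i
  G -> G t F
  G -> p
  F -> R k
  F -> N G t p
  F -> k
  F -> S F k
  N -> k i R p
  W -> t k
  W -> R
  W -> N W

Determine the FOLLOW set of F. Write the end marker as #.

In R -> F k F: add FIRST(k F) = { k }.
In R -> F k F: F is at the end, add FOLLOW(R) = { #, i, k, p }.
In R -> p F i: add FIRST(i) = { i }.
In G -> G t F: F is at the end, add FOLLOW(G) = { #, i, k, p, t }.
In F -> S F k: add FIRST(k) = { k }.
Union: FOLLOW(F) = { #, i, k, p, t }.

{ #, i, k, p, t }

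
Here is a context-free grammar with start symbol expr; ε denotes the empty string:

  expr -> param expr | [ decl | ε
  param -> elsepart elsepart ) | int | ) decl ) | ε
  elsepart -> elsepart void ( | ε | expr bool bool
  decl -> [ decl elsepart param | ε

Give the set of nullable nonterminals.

{ decl, elsepart, expr, param }

Directly nullable (have an ε-production): expr, param, elsepart, decl.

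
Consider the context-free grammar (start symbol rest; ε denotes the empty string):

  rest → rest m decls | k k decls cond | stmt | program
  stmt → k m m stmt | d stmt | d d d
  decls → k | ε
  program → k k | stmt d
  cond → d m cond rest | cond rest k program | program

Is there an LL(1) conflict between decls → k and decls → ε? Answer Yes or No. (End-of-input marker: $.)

FIRST(k) = { k } and FIRST(ε) = { ε }.
The second alternative is nullable and FOLLOW(decls) = { $, d, k, m } shares k with FIRST of the first — conflict.

Yes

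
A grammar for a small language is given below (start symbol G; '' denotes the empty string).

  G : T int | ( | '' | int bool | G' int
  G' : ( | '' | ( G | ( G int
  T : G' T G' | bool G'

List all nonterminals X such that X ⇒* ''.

Directly nullable (have an ''-production): G, G'.
No other nonterminal has a production whose RHS symbols are all nullable.

{ G, G' }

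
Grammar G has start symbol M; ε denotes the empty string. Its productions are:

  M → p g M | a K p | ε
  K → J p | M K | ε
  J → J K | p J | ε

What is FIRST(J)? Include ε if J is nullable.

From J → J K: J, K nullable, take FIRST(J) ∪ FIRST(K) = { a, p }; also ε since the whole RHS is nullable.
J → p J contributes {p}.
J → ε contributes ε.
Union: FIRST(J) = { a, p, ε }.

{ a, p, ε }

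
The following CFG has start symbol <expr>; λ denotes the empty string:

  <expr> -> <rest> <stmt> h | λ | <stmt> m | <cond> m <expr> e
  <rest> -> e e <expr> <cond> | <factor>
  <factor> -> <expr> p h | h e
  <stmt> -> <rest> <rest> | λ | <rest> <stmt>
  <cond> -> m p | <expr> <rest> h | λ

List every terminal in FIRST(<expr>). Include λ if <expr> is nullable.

From <expr> -> <rest> <stmt> h: add FIRST(<rest>) = { e, h, m, p }.
<expr> -> λ contributes λ.
From <expr> -> <stmt> m: <stmt> nullable, take FIRST(<stmt>) ∪ {m} = { e, h, m, p }.
From <expr> -> <cond> m <expr> e: <cond> nullable, take FIRST(<cond>) ∪ {m} = { e, h, m, p }.
Union: FIRST(<expr>) = { e, h, m, p, λ }.

{ e, h, m, p, λ }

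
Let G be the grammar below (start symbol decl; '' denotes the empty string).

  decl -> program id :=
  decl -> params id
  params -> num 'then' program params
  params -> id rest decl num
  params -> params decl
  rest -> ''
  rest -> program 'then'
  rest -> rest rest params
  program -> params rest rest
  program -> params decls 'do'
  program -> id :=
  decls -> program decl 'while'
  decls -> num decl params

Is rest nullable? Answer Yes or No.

Yes

rest has an ''-production, so rest ⇒ ''.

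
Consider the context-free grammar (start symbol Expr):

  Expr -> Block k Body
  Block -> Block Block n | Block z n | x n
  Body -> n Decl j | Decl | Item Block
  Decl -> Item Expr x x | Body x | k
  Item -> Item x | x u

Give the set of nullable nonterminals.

{ } (none)

No nonterminal has an empty production or an RHS whose symbols are all nullable.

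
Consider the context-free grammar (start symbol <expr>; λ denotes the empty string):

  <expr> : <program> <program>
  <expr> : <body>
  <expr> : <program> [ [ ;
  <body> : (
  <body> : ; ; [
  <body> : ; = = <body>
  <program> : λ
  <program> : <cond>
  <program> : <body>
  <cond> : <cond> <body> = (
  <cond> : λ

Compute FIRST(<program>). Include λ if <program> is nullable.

<program> : λ contributes λ.
From <program> : <cond>: add FIRST(<cond>) = { (, ;, λ } (including λ since <cond> is nullable).
From <program> : <body>: add FIRST(<body>) = { (, ; }.
Union: FIRST(<program>) = { (, ;, λ }.

{ (, ;, λ }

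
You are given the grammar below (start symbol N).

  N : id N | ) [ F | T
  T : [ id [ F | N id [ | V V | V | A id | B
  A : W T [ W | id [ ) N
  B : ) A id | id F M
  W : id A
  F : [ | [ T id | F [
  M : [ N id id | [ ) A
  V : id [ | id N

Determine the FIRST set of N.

{ ), [, id }

N : id N contributes {id}.
N : ) [ F contributes {)}.
From N : T: add FIRST(T) = { ), [, id }.
Union: FIRST(N) = { ), [, id }.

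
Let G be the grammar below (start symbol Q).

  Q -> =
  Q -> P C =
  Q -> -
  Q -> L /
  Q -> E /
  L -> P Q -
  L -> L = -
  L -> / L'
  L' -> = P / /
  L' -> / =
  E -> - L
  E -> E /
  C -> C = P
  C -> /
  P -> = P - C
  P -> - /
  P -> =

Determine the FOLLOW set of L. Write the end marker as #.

{ /, = }

In Q -> L /: add FIRST(/) = { / }.
In L -> L = -: add FIRST(= -) = { = }.
In E -> - L: L is at the end, add FOLLOW(E) = { / }.
Union: FOLLOW(L) = { /, = }.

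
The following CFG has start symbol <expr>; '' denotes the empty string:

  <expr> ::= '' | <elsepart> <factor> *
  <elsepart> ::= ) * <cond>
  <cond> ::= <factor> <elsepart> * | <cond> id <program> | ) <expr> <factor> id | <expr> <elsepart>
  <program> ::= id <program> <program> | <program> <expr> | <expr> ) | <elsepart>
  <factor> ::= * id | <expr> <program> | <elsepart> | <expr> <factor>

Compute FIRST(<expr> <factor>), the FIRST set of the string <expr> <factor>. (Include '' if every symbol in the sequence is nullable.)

{ ), *, id }

Add FIRST(<expr>)\{''} = { ) }; <expr> is nullable, continue.
Add FIRST(<factor>) = { ), *, id }; <factor> is not nullable, stop.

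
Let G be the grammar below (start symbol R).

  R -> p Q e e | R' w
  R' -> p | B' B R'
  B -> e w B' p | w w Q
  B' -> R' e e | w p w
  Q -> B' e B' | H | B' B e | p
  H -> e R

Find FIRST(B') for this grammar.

{ p, w }

From B' -> R' e e: add FIRST(R') = { p, w }.
B' -> w p w contributes {w}.
Union: FIRST(B') = { p, w }.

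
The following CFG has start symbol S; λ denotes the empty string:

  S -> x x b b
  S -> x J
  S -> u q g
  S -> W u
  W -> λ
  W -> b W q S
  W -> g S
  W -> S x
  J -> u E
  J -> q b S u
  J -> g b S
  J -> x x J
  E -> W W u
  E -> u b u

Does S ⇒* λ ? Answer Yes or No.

Nullable nonterminals: W.
No production of S has an RHS whose symbols are all nullable, so S is not nullable.

No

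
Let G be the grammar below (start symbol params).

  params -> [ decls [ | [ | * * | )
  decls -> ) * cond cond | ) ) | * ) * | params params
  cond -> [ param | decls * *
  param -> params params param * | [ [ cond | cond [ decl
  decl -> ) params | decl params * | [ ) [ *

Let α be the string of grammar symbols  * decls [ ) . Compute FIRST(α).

* is a terminal; add {*} and stop.

{ * }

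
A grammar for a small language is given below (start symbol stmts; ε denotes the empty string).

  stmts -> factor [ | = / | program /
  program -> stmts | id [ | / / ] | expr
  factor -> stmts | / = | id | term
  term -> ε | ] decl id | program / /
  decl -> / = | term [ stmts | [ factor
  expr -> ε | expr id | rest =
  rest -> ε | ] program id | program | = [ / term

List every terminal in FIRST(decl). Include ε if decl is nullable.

decl -> / = contributes {/}.
From decl -> term [ stmts: term nullable, take FIRST(term) ∪ {[} = { /, =, [, ], id }.
decl -> [ factor contributes {[}.
Union: FIRST(decl) = { /, =, [, ], id }.

{ /, =, [, ], id }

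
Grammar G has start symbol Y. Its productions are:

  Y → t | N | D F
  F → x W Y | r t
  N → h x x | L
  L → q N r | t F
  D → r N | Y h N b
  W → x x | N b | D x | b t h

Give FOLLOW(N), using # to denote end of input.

In Y → N: N is at the end, add FOLLOW(Y) = { #, b, h, r, x }.
In L → q N r: add FIRST(r) = { r }.
In D → r N: N is at the end, add FOLLOW(D) = { r, x }.
In D → Y h N b: add FIRST(b) = { b }.
In W → N b: add FIRST(b) = { b }.
Union: FOLLOW(N) = { #, b, h, r, x }.

{ #, b, h, r, x }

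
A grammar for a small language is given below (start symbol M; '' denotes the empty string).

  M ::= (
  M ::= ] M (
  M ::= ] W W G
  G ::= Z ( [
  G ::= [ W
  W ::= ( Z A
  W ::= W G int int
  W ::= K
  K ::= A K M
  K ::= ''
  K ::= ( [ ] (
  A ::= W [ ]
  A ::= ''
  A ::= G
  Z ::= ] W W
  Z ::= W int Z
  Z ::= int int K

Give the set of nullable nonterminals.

Directly nullable (have an ''-production): K, A.
W ::= K with every symbol nullable, so W is nullable.
No other nonterminal has a production whose RHS symbols are all nullable.

{ A, K, W }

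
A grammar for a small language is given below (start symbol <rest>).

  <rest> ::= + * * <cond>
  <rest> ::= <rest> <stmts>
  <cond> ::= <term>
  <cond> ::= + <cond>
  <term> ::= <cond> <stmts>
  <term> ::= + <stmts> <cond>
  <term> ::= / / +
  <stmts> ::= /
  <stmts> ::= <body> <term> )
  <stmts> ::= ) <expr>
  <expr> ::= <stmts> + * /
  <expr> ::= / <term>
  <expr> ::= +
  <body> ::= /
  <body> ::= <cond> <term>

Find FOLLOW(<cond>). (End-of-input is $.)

{ $, ), +, / }

In <rest> ::= + * * <cond>: <cond> is at the end, add FOLLOW(<rest>) = { $, ), +, / }.
In <cond> ::= + <cond>: <cond> is at the end, add FOLLOW(<cond>) = { $, ), +, / }.
In <term> ::= <cond> <stmts>: add FIRST(<stmts>) = { ), +, / }.
In <term> ::= + <stmts> <cond>: <cond> is at the end, add FOLLOW(<term>) = { $, ), +, / }.
In <body> ::= <cond> <term>: add FIRST(<term>) = { +, / }.
Union: FOLLOW(<cond>) = { $, ), +, / }.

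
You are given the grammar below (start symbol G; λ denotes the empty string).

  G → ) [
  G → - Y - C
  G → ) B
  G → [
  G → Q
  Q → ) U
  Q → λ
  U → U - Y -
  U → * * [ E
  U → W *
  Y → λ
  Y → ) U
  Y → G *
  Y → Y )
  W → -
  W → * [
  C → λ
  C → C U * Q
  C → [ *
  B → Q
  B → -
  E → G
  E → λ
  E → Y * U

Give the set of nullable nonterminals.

{ B, C, E, G, Q, Y }

Directly nullable (have an λ-production): Q, Y, C, E.
G → Q with every symbol nullable, so G is nullable.
B → Q with every symbol nullable, so B is nullable.
No other nonterminal has a production whose RHS symbols are all nullable.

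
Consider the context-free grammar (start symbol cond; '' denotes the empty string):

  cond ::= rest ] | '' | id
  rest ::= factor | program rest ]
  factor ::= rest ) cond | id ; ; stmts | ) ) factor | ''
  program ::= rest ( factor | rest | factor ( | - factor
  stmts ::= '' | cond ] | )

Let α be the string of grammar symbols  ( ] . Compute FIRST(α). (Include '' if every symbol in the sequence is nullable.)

{ ( }

( is a terminal; add {(} and stop.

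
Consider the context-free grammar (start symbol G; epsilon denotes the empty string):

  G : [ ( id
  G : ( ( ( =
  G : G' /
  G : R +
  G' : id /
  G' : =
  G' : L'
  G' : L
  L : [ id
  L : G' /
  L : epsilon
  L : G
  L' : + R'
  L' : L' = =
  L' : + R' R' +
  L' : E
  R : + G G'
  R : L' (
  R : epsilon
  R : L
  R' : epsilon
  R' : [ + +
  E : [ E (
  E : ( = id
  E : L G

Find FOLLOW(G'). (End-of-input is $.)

In G : G' /: add FIRST(/) = { / }.
In L : G' /: add FIRST(/) = { / }.
In R : + G G': G' is at the end, add FOLLOW(R) = { + }.
Union: FOLLOW(G') = { +, / }.

{ +, / }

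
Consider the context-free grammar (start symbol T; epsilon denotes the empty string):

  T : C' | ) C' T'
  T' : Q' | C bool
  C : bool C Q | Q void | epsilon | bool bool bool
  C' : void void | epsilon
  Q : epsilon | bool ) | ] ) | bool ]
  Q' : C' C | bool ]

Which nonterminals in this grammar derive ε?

Directly nullable (have an epsilon-production): C, C', Q.
Q' : C' C with every symbol nullable, so Q' is nullable.
T' : Q' with every symbol nullable, so T' is nullable.
T : C' with every symbol nullable, so T is nullable.

{ C, C', Q, Q', T, T' }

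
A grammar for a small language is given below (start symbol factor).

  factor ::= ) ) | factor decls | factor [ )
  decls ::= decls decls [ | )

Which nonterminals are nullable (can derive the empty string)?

{ } (none)

No nonterminal has an empty production or an RHS whose symbols are all nullable.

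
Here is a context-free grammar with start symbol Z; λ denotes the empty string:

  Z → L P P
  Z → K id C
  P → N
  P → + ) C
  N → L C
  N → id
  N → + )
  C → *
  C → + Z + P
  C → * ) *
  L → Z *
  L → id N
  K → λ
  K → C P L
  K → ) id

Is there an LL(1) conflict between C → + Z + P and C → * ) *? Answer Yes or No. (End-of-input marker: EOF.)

FIRST(+ Z + P) = { + } and FIRST(* ) *) = { * }.
The FIRST sets are disjoint and neither alternative is nullable — no conflict.

No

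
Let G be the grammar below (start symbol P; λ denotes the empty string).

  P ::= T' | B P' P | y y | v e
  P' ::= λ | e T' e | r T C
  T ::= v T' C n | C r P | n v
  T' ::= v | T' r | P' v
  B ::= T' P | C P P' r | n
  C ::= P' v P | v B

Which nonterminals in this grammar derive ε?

{ P' }

Directly nullable (have an λ-production): P'.
No other nonterminal has a production whose RHS symbols are all nullable.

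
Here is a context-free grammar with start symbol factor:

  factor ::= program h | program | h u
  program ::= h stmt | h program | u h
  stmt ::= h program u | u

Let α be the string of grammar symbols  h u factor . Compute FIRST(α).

h is a terminal; add {h} and stop.

{ h }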